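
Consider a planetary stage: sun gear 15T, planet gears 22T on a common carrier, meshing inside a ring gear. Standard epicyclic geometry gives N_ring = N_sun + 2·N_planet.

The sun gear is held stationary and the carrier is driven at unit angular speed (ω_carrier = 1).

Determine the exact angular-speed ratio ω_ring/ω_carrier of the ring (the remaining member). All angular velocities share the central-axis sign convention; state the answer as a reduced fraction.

N_ring = 15 + 2·22 = 59
15(ω_s−ω_c) = −59(ω_r−ω_c),  ω_s=0, ω_c=1
ω_r = 1 − (15/59)(0−1) = 74/59
ω_r/ω_c = 74/59

74/59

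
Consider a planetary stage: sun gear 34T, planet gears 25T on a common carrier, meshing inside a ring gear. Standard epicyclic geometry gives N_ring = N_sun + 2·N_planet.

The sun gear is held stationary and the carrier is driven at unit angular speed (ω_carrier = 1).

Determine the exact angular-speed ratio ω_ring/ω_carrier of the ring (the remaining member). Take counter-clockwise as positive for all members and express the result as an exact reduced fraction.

59/42

N_ring = 34 + 2·25 = 84
34(ω_s−ω_c) = −84(ω_r−ω_c),  ω_s=0, ω_c=1
ω_r = 1 − (34/84)(0−1) = 59/42
ω_r/ω_c = 59/42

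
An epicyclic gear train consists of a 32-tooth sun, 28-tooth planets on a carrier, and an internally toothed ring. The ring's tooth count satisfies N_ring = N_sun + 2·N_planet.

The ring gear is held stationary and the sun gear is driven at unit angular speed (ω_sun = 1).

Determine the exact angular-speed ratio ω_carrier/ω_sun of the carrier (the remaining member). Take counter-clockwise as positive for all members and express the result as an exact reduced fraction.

4/15

N_ring = 32 + 2·28 = 88
32(ω_s−ω_c) = −88(ω_r−ω_c),  ω_r=0, ω_s=1
32(1−ω_c) = −88(0−ω_c)  ⇒  120ω_c = 32  ⇒  ω_c = 4/15
ω_c/ω_s = 4/15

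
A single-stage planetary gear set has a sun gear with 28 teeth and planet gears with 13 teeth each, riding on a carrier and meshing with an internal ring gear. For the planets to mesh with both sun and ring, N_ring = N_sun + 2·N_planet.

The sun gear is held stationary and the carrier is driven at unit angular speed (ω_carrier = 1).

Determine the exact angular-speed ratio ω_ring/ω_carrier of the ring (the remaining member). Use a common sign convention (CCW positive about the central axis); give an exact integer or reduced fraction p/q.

41/27

N_ring = 28 + 2·13 = 54
28(ω_s−ω_c) = −54(ω_r−ω_c),  ω_s=0, ω_c=1
ω_r = 1 − (28/54)(0−1) = 41/27
ω_r/ω_c = 41/27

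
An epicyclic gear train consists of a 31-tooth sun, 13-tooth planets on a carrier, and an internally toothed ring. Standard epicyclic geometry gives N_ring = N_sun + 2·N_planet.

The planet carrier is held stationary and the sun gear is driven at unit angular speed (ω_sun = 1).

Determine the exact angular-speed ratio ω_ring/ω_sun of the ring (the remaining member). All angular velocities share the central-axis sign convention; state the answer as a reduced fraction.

-31/57

N_ring = 31 + 2·13 = 57
31(ω_s−ω_c) = −57(ω_r−ω_c),  ω_c=0, ω_s=1
ω_r = 0 − (31/57)(1−0) = -31/57
ω_r/ω_s = -31/57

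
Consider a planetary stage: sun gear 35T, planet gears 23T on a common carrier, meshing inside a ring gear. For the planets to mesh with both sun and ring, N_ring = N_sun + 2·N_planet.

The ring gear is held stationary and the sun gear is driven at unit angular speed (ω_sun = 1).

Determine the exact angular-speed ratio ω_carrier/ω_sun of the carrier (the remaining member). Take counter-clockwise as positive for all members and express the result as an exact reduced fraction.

35/116

N_ring = 35 + 2·23 = 81
35(ω_s−ω_c) = −81(ω_r−ω_c),  ω_r=0, ω_s=1
35(1−ω_c) = −81(0−ω_c)  ⇒  116ω_c = 35  ⇒  ω_c = 35/116
ω_c/ω_s = 35/116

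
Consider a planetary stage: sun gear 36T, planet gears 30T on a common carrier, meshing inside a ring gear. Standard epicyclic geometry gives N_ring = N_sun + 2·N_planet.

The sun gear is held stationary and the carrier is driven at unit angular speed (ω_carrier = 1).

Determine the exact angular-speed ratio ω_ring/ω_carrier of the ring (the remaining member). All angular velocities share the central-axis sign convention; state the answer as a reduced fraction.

11/8

N_ring = 36 + 2·30 = 96
36(ω_s−ω_c) = −96(ω_r−ω_c),  ω_s=0, ω_c=1
ω_r = 1 − (36/96)(0−1) = 11/8
ω_r/ω_c = 11/8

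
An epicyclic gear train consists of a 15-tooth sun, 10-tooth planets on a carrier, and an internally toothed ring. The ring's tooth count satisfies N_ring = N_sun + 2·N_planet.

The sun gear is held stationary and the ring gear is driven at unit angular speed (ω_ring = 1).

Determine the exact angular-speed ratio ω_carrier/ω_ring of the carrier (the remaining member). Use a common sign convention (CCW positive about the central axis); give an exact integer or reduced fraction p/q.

N_ring = 15 + 2·10 = 35
15(ω_s−ω_c) = −35(ω_r−ω_c),  ω_s=0, ω_r=1
15(0−ω_c) = −35(1−ω_c)  ⇒  50ω_c = 35  ⇒  ω_c = 7/10
ω_c/ω_r = 7/10

7/10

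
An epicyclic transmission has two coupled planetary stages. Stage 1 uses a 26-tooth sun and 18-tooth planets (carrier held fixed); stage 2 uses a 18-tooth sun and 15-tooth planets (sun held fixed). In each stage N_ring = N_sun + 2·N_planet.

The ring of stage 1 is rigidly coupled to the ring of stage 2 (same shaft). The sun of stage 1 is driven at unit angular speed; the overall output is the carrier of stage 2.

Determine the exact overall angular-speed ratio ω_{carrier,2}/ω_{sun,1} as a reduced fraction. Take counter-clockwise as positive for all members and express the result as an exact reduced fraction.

Stage 1: N_ring = 26 + 2·18 = 62
Stage 1: 26(ω_s−ω_c) = −62(ω_r−ω_c),  ω_c=0, ω_s=1
Stage 1: ω_r = 0 − (26/62)(1−0) = -13/31
  ⇒ ω_r¹/ω_s¹ = -13/31
Stage 2: N_ring = 18 + 2·15 = 48
Stage 2: 18(ω_s−ω_c) = −48(ω_r−ω_c),  ω_s=0, ω_r=1
Stage 2: 18(0−ω_c) = −48(1−ω_c)  ⇒  66ω_c = 48  ⇒  ω_c = 8/11
  ⇒ ω_c²/ω_r² = 8/11
Coupling ω_r² = ω_r¹ ⇒ overall = -13/31 × 8/11 = -104/341

-104/341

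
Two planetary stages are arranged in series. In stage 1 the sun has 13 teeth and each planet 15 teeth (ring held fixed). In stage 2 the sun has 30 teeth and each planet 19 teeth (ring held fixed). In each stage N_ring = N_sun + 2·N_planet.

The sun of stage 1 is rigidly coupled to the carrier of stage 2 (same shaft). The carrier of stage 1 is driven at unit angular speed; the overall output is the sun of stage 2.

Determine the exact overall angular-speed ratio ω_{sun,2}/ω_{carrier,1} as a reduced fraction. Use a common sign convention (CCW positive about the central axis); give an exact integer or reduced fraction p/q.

2744/195

Stage 1: N_ring = 13 + 2·15 = 43
Stage 1: 13(ω_s−ω_c) = −43(ω_r−ω_c),  ω_r=0, ω_c=1
Stage 1: ω_s = 1 − (43/13)(0−1) = 56/13
  ⇒ ω_s¹/ω_c¹ = 56/13
Stage 2: N_ring = 30 + 2·19 = 68
Stage 2: 30(ω_s−ω_c) = −68(ω_r−ω_c),  ω_r=0, ω_c=1
Stage 2: ω_s = 1 − (68/30)(0−1) = 49/15
  ⇒ ω_s²/ω_c² = 49/15
Coupling ω_c² = ω_s¹ ⇒ overall = 56/13 × 49/15 = 2744/195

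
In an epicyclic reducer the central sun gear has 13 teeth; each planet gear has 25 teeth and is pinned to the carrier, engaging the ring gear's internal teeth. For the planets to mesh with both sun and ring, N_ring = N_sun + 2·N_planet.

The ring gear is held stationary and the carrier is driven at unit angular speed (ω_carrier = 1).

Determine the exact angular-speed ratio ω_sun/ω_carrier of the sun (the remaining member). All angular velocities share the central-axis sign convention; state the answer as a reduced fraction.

N_ring = 13 + 2·25 = 63
13(ω_s−ω_c) = −63(ω_r−ω_c),  ω_r=0, ω_c=1
ω_s = 1 − (63/13)(0−1) = 76/13
ω_s/ω_c = 76/13

76/13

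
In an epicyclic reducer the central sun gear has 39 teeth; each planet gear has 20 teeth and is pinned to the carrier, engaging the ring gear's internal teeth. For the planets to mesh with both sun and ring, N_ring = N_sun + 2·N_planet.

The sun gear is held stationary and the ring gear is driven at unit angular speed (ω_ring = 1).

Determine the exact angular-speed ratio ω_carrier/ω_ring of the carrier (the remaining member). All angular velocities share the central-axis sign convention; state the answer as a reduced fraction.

79/118

N_ring = 39 + 2·20 = 79
39(ω_s−ω_c) = −79(ω_r−ω_c),  ω_s=0, ω_r=1
39(0−ω_c) = −79(1−ω_c)  ⇒  118ω_c = 79  ⇒  ω_c = 79/118
ω_c/ω_r = 79/118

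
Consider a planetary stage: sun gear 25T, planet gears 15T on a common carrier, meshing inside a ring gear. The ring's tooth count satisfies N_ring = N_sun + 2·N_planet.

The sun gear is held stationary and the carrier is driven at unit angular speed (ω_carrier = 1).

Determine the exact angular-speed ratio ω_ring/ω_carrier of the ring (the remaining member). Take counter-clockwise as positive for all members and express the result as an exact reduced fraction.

16/11

N_ring = 25 + 2·15 = 55
25(ω_s−ω_c) = −55(ω_r−ω_c),  ω_s=0, ω_c=1
ω_r = 1 − (25/55)(0−1) = 16/11
ω_r/ω_c = 16/11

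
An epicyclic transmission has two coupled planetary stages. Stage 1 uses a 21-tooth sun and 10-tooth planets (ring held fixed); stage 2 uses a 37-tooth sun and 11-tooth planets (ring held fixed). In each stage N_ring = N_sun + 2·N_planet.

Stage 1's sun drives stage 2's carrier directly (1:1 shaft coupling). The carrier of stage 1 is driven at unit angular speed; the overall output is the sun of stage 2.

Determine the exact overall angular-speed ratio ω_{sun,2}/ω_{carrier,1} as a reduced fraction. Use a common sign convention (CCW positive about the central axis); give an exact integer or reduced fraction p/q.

Stage 1: N_ring = 21 + 2·10 = 41
Stage 1: 21(ω_s−ω_c) = −41(ω_r−ω_c),  ω_r=0, ω_c=1
Stage 1: ω_s = 1 − (41/21)(0−1) = 62/21
  ⇒ ω_s¹/ω_c¹ = 62/21
Stage 2: N_ring = 37 + 2·11 = 59
Stage 2: 37(ω_s−ω_c) = −59(ω_r−ω_c),  ω_r=0, ω_c=1
Stage 2: ω_s = 1 − (59/37)(0−1) = 96/37
  ⇒ ω_s²/ω_c² = 96/37
Coupling ω_c² = ω_s¹ ⇒ overall = 62/21 × 96/37 = 1984/259

1984/259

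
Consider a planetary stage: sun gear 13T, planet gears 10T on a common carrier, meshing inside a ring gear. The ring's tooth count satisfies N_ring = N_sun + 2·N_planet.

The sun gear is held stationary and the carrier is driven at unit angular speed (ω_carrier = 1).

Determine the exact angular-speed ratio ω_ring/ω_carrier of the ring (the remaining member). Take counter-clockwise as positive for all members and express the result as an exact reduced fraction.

N_ring = 13 + 2·10 = 33
13(ω_s−ω_c) = −33(ω_r−ω_c),  ω_s=0, ω_c=1
ω_r = 1 − (13/33)(0−1) = 46/33
ω_r/ω_c = 46/33

46/33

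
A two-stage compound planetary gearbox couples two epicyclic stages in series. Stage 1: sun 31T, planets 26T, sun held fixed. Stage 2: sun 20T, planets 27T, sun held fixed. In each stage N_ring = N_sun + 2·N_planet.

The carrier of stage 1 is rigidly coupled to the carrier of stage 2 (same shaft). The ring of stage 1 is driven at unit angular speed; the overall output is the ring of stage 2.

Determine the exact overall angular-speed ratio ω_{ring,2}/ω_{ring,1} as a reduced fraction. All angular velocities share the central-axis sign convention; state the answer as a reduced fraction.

3901/4218

Stage 1: N_ring = 31 + 2·26 = 83
Stage 1: 31(ω_s−ω_c) = −83(ω_r−ω_c),  ω_s=0, ω_r=1
Stage 1: 31(0−ω_c) = −83(1−ω_c)  ⇒  114ω_c = 83  ⇒  ω_c = 83/114
  ⇒ ω_c¹/ω_r¹ = 83/114
Stage 2: N_ring = 20 + 2·27 = 74
Stage 2: 20(ω_s−ω_c) = −74(ω_r−ω_c),  ω_s=0, ω_c=1
Stage 2: ω_r = 1 − (20/74)(0−1) = 47/37
  ⇒ ω_r²/ω_c² = 47/37
Coupling ω_c² = ω_c¹ ⇒ overall = 83/114 × 47/37 = 3901/4218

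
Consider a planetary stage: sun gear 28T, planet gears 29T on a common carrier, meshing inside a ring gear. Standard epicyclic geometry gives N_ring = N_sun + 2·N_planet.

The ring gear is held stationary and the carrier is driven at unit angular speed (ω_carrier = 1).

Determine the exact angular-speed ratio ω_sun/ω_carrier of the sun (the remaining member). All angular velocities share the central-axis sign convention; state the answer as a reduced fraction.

N_ring = 28 + 2·29 = 86
28(ω_s−ω_c) = −86(ω_r−ω_c),  ω_r=0, ω_c=1
ω_s = 1 − (86/28)(0−1) = 57/14
ω_s/ω_c = 57/14

57/14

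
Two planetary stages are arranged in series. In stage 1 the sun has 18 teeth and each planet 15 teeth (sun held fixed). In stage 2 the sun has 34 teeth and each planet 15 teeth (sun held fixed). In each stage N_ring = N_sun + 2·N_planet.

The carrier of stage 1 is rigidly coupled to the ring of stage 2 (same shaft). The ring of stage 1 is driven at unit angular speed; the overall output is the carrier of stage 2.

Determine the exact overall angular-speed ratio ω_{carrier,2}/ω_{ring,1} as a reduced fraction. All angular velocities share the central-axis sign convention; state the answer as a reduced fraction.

256/539

Stage 1: N_ring = 18 + 2·15 = 48
Stage 1: 18(ω_s−ω_c) = −48(ω_r−ω_c),  ω_s=0, ω_r=1
Stage 1: 18(0−ω_c) = −48(1−ω_c)  ⇒  66ω_c = 48  ⇒  ω_c = 8/11
  ⇒ ω_c¹/ω_r¹ = 8/11
Stage 2: N_ring = 34 + 2·15 = 64
Stage 2: 34(ω_s−ω_c) = −64(ω_r−ω_c),  ω_s=0, ω_r=1
Stage 2: 34(0−ω_c) = −64(1−ω_c)  ⇒  98ω_c = 64  ⇒  ω_c = 32/49
  ⇒ ω_c²/ω_r² = 32/49
Coupling ω_r² = ω_c¹ ⇒ overall = 8/11 × 32/49 = 256/539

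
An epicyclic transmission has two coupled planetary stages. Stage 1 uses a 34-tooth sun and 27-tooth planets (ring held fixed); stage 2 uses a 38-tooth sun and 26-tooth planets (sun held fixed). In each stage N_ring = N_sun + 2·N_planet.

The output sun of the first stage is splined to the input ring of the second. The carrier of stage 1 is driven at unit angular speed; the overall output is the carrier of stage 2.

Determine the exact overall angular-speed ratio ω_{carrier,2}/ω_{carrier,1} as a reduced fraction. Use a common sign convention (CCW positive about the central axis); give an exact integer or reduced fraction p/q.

Stage 1: N_ring = 34 + 2·27 = 88
Stage 1: 34(ω_s−ω_c) = −88(ω_r−ω_c),  ω_r=0, ω_c=1
Stage 1: ω_s = 1 − (88/34)(0−1) = 61/17
  ⇒ ω_s¹/ω_c¹ = 61/17
Stage 2: N_ring = 38 + 2·26 = 90
Stage 2: 38(ω_s−ω_c) = −90(ω_r−ω_c),  ω_s=0, ω_r=1
Stage 2: 38(0−ω_c) = −90(1−ω_c)  ⇒  128ω_c = 90  ⇒  ω_c = 45/64
  ⇒ ω_c²/ω_r² = 45/64
Coupling ω_r² = ω_s¹ ⇒ overall = 61/17 × 45/64 = 2745/1088

2745/1088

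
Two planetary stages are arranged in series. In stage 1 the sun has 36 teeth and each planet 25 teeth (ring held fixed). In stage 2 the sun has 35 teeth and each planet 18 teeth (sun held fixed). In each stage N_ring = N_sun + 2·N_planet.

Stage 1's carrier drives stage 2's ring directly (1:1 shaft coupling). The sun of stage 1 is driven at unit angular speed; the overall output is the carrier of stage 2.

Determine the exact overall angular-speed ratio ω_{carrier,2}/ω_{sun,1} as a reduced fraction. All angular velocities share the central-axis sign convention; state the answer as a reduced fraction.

Stage 1: N_ring = 36 + 2·25 = 86
Stage 1: 36(ω_s−ω_c) = −86(ω_r−ω_c),  ω_r=0, ω_s=1
Stage 1: 36(1−ω_c) = −86(0−ω_c)  ⇒  122ω_c = 36  ⇒  ω_c = 18/61
  ⇒ ω_c¹/ω_s¹ = 18/61
Stage 2: N_ring = 35 + 2·18 = 71
Stage 2: 35(ω_s−ω_c) = −71(ω_r−ω_c),  ω_s=0, ω_r=1
Stage 2: 35(0−ω_c) = −71(1−ω_c)  ⇒  106ω_c = 71  ⇒  ω_c = 71/106
  ⇒ ω_c²/ω_r² = 71/106
Coupling ω_r² = ω_c¹ ⇒ overall = 18/61 × 71/106 = 639/3233

639/3233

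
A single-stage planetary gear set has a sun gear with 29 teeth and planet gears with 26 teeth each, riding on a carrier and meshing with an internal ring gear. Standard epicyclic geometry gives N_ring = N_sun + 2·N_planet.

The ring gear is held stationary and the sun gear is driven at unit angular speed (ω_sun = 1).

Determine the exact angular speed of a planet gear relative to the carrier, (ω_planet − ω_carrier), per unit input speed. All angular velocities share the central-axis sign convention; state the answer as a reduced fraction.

-2349/2860

N_ring = 29 + 2·26 = 81
29(ω_s−ω_c) = −81(ω_r−ω_c),  ω_r=0, ω_s=1
29(1−ω_c) = −81(0−ω_c)  ⇒  110ω_c = 29  ⇒  ω_c = 29/110
sun–planet: 29·(1−29/110) = −26·(ω_p−ω_c)  ⇒  ω_p−ω_c = −(29/26)·(81/110) = -2349/2860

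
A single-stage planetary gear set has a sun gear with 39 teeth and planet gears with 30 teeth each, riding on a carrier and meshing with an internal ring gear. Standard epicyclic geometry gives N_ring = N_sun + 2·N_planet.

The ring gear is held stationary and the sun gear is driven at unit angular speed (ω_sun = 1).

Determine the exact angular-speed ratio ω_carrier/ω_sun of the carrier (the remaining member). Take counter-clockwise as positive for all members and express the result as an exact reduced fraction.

N_ring = 39 + 2·30 = 99
39(ω_s−ω_c) = −99(ω_r−ω_c),  ω_r=0, ω_s=1
39(1−ω_c) = −99(0−ω_c)  ⇒  138ω_c = 39  ⇒  ω_c = 13/46
ω_c/ω_s = 13/46

13/46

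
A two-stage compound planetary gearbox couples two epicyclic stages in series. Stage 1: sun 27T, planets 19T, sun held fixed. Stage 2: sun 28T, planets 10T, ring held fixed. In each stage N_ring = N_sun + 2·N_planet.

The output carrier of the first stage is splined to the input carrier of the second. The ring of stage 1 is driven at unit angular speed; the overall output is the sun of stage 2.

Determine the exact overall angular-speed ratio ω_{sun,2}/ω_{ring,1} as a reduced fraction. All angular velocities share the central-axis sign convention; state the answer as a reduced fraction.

Stage 1: N_ring = 27 + 2·19 = 65
Stage 1: 27(ω_s−ω_c) = −65(ω_r−ω_c),  ω_s=0, ω_r=1
Stage 1: 27(0−ω_c) = −65(1−ω_c)  ⇒  92ω_c = 65  ⇒  ω_c = 65/92
  ⇒ ω_c¹/ω_r¹ = 65/92
Stage 2: N_ring = 28 + 2·10 = 48
Stage 2: 28(ω_s−ω_c) = −48(ω_r−ω_c),  ω_r=0, ω_c=1
Stage 2: ω_s = 1 − (48/28)(0−1) = 19/7
  ⇒ ω_s²/ω_c² = 19/7
Coupling ω_c² = ω_c¹ ⇒ overall = 65/92 × 19/7 = 1235/644

1235/644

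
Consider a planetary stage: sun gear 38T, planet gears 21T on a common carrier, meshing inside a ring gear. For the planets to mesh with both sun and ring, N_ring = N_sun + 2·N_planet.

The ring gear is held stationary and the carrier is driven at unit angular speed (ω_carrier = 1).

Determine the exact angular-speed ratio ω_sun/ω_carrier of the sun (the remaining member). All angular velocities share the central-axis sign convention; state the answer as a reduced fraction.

59/19

N_ring = 38 + 2·21 = 80
38(ω_s−ω_c) = −80(ω_r−ω_c),  ω_r=0, ω_c=1
ω_s = 1 − (80/38)(0−1) = 59/19
ω_s/ω_c = 59/19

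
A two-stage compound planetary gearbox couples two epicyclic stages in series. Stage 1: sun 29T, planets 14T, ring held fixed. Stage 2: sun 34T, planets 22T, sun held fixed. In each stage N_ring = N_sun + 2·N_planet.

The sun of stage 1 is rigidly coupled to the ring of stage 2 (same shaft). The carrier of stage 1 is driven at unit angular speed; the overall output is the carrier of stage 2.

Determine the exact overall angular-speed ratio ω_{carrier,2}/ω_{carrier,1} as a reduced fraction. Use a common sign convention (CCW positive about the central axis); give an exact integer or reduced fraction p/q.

1677/812

Stage 1: N_ring = 29 + 2·14 = 57
Stage 1: 29(ω_s−ω_c) = −57(ω_r−ω_c),  ω_r=0, ω_c=1
Stage 1: ω_s = 1 − (57/29)(0−1) = 86/29
  ⇒ ω_s¹/ω_c¹ = 86/29
Stage 2: N_ring = 34 + 2·22 = 78
Stage 2: 34(ω_s−ω_c) = −78(ω_r−ω_c),  ω_s=0, ω_r=1
Stage 2: 34(0−ω_c) = −78(1−ω_c)  ⇒  112ω_c = 78  ⇒  ω_c = 39/56
  ⇒ ω_c²/ω_r² = 39/56
Coupling ω_r² = ω_s¹ ⇒ overall = 86/29 × 39/56 = 1677/812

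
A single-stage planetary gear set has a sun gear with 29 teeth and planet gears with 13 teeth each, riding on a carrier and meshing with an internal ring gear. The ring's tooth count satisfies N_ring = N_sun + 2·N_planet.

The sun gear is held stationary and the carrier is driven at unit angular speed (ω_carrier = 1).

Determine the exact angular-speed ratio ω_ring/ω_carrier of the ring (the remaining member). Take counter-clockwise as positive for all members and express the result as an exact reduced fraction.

84/55

N_ring = 29 + 2·13 = 55
29(ω_s−ω_c) = −55(ω_r−ω_c),  ω_s=0, ω_c=1
ω_r = 1 − (29/55)(0−1) = 84/55
ω_r/ω_c = 84/55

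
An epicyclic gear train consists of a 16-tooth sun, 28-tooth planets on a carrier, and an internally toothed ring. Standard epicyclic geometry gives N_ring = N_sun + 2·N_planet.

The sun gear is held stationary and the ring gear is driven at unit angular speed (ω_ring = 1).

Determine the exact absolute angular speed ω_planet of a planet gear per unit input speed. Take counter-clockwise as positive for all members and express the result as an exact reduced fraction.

N_ring = 16 + 2·28 = 72
16(ω_s−ω_c) = −72(ω_r−ω_c),  ω_s=0, ω_r=1
16(0−ω_c) = −72(1−ω_c)  ⇒  88ω_c = 72  ⇒  ω_c = 9/11
sun–planet: 16·(0−9/11) = −28·(ω_p−ω_c)  ⇒  ω_p−ω_c = −(16/28)·(-9/11) = 36/77
ω_p = 9/11 + 36/77 = 9/7

9/7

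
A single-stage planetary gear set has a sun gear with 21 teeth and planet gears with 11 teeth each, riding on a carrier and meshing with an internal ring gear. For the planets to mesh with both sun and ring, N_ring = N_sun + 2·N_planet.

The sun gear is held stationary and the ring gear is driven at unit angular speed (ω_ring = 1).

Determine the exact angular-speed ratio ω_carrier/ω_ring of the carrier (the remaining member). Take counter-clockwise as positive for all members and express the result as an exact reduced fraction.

N_ring = 21 + 2·11 = 43
21(ω_s−ω_c) = −43(ω_r−ω_c),  ω_s=0, ω_r=1
21(0−ω_c) = −43(1−ω_c)  ⇒  64ω_c = 43  ⇒  ω_c = 43/64
ω_c/ω_r = 43/64

43/64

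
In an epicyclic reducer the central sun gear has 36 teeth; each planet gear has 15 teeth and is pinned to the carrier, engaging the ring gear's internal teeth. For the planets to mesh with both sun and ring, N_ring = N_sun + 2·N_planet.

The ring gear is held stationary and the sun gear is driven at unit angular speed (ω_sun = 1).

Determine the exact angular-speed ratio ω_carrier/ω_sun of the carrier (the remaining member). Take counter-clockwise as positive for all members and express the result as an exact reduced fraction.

6/17

N_ring = 36 + 2·15 = 66
36(ω_s−ω_c) = −66(ω_r−ω_c),  ω_r=0, ω_s=1
36(1−ω_c) = −66(0−ω_c)  ⇒  102ω_c = 36  ⇒  ω_c = 6/17
ω_c/ω_s = 6/17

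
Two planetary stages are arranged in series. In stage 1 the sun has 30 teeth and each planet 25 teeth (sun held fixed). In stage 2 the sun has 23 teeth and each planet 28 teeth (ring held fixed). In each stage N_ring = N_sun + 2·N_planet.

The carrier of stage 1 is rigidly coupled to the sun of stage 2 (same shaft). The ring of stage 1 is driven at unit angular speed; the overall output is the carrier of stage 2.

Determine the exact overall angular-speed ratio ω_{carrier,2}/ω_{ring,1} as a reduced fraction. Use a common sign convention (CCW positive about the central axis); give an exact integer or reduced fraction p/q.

92/561

Stage 1: N_ring = 30 + 2·25 = 80
Stage 1: 30(ω_s−ω_c) = −80(ω_r−ω_c),  ω_s=0, ω_r=1
Stage 1: 30(0−ω_c) = −80(1−ω_c)  ⇒  110ω_c = 80  ⇒  ω_c = 8/11
  ⇒ ω_c¹/ω_r¹ = 8/11
Stage 2: N_ring = 23 + 2·28 = 79
Stage 2: 23(ω_s−ω_c) = −79(ω_r−ω_c),  ω_r=0, ω_s=1
Stage 2: 23(1−ω_c) = −79(0−ω_c)  ⇒  102ω_c = 23  ⇒  ω_c = 23/102
  ⇒ ω_c²/ω_s² = 23/102
Coupling ω_s² = ω_c¹ ⇒ overall = 8/11 × 23/102 = 92/561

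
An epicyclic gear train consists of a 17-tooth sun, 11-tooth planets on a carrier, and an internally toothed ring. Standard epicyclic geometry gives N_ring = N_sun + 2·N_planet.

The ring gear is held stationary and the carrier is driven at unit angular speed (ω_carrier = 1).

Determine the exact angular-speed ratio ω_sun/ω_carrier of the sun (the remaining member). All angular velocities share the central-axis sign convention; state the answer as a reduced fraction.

N_ring = 17 + 2·11 = 39
17(ω_s−ω_c) = −39(ω_r−ω_c),  ω_r=0, ω_c=1
ω_s = 1 − (39/17)(0−1) = 56/17
ω_s/ω_c = 56/17

56/17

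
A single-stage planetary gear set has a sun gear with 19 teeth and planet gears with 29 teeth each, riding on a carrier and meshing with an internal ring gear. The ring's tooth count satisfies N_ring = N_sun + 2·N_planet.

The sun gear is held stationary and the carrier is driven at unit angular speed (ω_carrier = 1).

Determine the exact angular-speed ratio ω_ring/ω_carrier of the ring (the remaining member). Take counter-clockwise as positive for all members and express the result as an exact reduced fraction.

96/77

N_ring = 19 + 2·29 = 77
19(ω_s−ω_c) = −77(ω_r−ω_c),  ω_s=0, ω_c=1
ω_r = 1 − (19/77)(0−1) = 96/77
ω_r/ω_c = 96/77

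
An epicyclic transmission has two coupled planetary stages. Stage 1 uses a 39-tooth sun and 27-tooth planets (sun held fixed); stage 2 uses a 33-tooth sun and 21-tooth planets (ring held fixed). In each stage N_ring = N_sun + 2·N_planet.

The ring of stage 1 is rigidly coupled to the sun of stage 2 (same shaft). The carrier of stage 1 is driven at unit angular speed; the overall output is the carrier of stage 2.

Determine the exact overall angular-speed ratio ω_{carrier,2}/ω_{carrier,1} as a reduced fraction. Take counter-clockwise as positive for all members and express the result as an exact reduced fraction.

Stage 1: N_ring = 39 + 2·27 = 93
Stage 1: 39(ω_s−ω_c) = −93(ω_r−ω_c),  ω_s=0, ω_c=1
Stage 1: ω_r = 1 − (39/93)(0−1) = 44/31
  ⇒ ω_r¹/ω_c¹ = 44/31
Stage 2: N_ring = 33 + 2·21 = 75
Stage 2: 33(ω_s−ω_c) = −75(ω_r−ω_c),  ω_r=0, ω_s=1
Stage 2: 33(1−ω_c) = −75(0−ω_c)  ⇒  108ω_c = 33  ⇒  ω_c = 11/36
  ⇒ ω_c²/ω_s² = 11/36
Coupling ω_s² = ω_r¹ ⇒ overall = 44/31 × 11/36 = 121/279

121/279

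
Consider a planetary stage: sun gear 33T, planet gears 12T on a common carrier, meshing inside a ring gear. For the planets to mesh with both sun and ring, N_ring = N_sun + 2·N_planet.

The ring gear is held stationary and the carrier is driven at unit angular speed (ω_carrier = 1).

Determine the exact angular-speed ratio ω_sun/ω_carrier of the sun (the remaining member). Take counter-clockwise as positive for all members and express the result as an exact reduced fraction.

N_ring = 33 + 2·12 = 57
33(ω_s−ω_c) = −57(ω_r−ω_c),  ω_r=0, ω_c=1
ω_s = 1 − (57/33)(0−1) = 30/11
ω_s/ω_c = 30/11

30/11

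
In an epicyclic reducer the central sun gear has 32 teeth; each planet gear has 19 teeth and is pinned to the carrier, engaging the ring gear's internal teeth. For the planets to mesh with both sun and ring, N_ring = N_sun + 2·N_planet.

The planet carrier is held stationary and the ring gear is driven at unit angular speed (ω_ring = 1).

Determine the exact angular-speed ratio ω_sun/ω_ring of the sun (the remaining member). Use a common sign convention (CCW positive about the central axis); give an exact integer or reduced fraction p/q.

N_ring = 32 + 2·19 = 70
32(ω_s−ω_c) = −70(ω_r−ω_c),  ω_c=0, ω_r=1
ω_s = 0 − (70/32)(1−0) = -35/16
ω_s/ω_r = -35/16

-35/16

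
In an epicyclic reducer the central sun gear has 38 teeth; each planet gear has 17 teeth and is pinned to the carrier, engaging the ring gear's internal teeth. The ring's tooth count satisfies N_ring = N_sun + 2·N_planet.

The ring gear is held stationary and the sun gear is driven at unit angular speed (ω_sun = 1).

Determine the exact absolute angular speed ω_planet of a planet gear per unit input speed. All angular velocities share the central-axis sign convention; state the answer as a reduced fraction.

N_ring = 38 + 2·17 = 72
38(ω_s−ω_c) = −72(ω_r−ω_c),  ω_r=0, ω_s=1
38(1−ω_c) = −72(0−ω_c)  ⇒  110ω_c = 38  ⇒  ω_c = 19/55
sun–planet: 38·(1−19/55) = −17·(ω_p−ω_c)  ⇒  ω_p−ω_c = −(38/17)·(36/55) = -1368/935
ω_p = 19/55 − 1368/935 = -19/17

-19/17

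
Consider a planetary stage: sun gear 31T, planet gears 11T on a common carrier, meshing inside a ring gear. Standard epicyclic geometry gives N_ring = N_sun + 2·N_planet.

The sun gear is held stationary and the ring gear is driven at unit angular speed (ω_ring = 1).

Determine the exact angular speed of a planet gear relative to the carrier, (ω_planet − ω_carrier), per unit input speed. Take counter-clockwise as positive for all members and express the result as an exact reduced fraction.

1643/924

N_ring = 31 + 2·11 = 53
31(ω_s−ω_c) = −53(ω_r−ω_c),  ω_s=0, ω_r=1
31(0−ω_c) = −53(1−ω_c)  ⇒  84ω_c = 53  ⇒  ω_c = 53/84
sun–planet: 31·(0−53/84) = −11·(ω_p−ω_c)  ⇒  ω_p−ω_c = −(31/11)·(-53/84) = 1643/924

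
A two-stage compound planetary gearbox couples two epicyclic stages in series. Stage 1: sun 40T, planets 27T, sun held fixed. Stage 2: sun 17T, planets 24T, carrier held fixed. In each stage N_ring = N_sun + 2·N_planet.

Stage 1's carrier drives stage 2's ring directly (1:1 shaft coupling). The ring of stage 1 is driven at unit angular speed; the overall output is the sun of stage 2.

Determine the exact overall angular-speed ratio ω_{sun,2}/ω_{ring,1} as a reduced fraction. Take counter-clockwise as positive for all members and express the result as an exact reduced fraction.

Stage 1: N_ring = 40 + 2·27 = 94
Stage 1: 40(ω_s−ω_c) = −94(ω_r−ω_c),  ω_s=0, ω_r=1
Stage 1: 40(0−ω_c) = −94(1−ω_c)  ⇒  134ω_c = 94  ⇒  ω_c = 47/67
  ⇒ ω_c¹/ω_r¹ = 47/67
Stage 2: N_ring = 17 + 2·24 = 65
Stage 2: 17(ω_s−ω_c) = −65(ω_r−ω_c),  ω_c=0, ω_r=1
Stage 2: ω_s = 0 − (65/17)(1−0) = -65/17
  ⇒ ω_s²/ω_r² = -65/17
Coupling ω_r² = ω_c¹ ⇒ overall = 47/67 × -65/17 = -3055/1139

-3055/1139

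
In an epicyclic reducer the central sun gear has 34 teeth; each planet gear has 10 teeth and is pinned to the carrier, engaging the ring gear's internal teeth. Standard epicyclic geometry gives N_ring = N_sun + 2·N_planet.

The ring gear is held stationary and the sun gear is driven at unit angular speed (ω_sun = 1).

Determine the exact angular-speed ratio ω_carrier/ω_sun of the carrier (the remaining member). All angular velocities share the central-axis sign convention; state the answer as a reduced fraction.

17/44

N_ring = 34 + 2·10 = 54
34(ω_s−ω_c) = −54(ω_r−ω_c),  ω_r=0, ω_s=1
34(1−ω_c) = −54(0−ω_c)  ⇒  88ω_c = 34  ⇒  ω_c = 17/44
ω_c/ω_s = 17/44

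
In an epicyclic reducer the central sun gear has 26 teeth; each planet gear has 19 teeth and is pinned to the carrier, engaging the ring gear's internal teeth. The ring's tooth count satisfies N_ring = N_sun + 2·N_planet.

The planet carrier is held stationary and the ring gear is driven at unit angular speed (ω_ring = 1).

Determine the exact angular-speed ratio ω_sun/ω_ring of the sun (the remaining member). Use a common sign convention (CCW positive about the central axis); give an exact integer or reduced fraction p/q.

-32/13

N_ring = 26 + 2·19 = 64
26(ω_s−ω_c) = −64(ω_r−ω_c),  ω_c=0, ω_r=1
ω_s = 0 − (64/26)(1−0) = -32/13
ω_s/ω_r = -32/13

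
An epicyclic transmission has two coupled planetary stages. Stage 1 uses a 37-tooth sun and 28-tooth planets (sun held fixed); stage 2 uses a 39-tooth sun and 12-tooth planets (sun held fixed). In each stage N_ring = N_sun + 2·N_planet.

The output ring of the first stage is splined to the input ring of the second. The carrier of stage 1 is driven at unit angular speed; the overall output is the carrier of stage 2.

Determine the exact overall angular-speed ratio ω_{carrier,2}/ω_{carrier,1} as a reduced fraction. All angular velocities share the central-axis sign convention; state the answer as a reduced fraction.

Stage 1: N_ring = 37 + 2·28 = 93
Stage 1: 37(ω_s−ω_c) = −93(ω_r−ω_c),  ω_s=0, ω_c=1
Stage 1: ω_r = 1 − (37/93)(0−1) = 130/93
  ⇒ ω_r¹/ω_c¹ = 130/93
Stage 2: N_ring = 39 + 2·12 = 63
Stage 2: 39(ω_s−ω_c) = −63(ω_r−ω_c),  ω_s=0, ω_r=1
Stage 2: 39(0−ω_c) = −63(1−ω_c)  ⇒  102ω_c = 63  ⇒  ω_c = 21/34
  ⇒ ω_c²/ω_r² = 21/34
Coupling ω_r² = ω_r¹ ⇒ overall = 130/93 × 21/34 = 455/527

455/527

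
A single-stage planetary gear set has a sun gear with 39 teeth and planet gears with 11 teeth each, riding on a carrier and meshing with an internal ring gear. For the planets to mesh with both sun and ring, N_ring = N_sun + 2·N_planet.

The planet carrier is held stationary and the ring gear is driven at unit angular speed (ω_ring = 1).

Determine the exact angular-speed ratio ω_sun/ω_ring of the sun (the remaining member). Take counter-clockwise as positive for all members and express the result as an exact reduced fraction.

N_ring = 39 + 2·11 = 61
39(ω_s−ω_c) = −61(ω_r−ω_c),  ω_c=0, ω_r=1
ω_s = 0 − (61/39)(1−0) = -61/39
ω_s/ω_r = -61/39

-61/39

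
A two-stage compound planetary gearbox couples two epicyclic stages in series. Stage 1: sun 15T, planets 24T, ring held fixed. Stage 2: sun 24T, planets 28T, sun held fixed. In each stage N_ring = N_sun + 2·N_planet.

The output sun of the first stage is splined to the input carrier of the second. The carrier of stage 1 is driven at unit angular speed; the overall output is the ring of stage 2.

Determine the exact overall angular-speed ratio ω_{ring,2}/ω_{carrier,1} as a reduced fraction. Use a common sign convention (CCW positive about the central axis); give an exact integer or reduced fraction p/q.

Stage 1: N_ring = 15 + 2·24 = 63
Stage 1: 15(ω_s−ω_c) = −63(ω_r−ω_c),  ω_r=0, ω_c=1
Stage 1: ω_s = 1 − (63/15)(0−1) = 26/5
  ⇒ ω_s¹/ω_c¹ = 26/5
Stage 2: N_ring = 24 + 2·28 = 80
Stage 2: 24(ω_s−ω_c) = −80(ω_r−ω_c),  ω_s=0, ω_c=1
Stage 2: ω_r = 1 − (24/80)(0−1) = 13/10
  ⇒ ω_r²/ω_c² = 13/10
Coupling ω_c² = ω_s¹ ⇒ overall = 26/5 × 13/10 = 169/25

169/25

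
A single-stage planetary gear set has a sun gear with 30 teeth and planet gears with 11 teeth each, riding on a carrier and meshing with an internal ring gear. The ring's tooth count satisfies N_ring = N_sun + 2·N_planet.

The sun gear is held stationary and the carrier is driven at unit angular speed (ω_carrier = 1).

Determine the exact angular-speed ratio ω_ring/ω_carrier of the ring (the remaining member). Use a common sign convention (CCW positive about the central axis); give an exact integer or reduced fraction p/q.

41/26

N_ring = 30 + 2·11 = 52
30(ω_s−ω_c) = −52(ω_r−ω_c),  ω_s=0, ω_c=1
ω_r = 1 − (30/52)(0−1) = 41/26
ω_r/ω_c = 41/26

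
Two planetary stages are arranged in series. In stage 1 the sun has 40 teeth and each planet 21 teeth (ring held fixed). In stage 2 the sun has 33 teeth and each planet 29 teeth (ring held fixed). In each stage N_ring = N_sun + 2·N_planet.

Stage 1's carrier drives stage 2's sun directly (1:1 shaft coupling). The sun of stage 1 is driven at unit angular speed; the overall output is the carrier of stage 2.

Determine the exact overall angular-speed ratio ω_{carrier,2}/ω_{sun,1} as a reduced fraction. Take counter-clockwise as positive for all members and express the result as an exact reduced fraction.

Stage 1: N_ring = 40 + 2·21 = 82
Stage 1: 40(ω_s−ω_c) = −82(ω_r−ω_c),  ω_r=0, ω_s=1
Stage 1: 40(1−ω_c) = −82(0−ω_c)  ⇒  122ω_c = 40  ⇒  ω_c = 20/61
  ⇒ ω_c¹/ω_s¹ = 20/61
Stage 2: N_ring = 33 + 2·29 = 91
Stage 2: 33(ω_s−ω_c) = −91(ω_r−ω_c),  ω_r=0, ω_s=1
Stage 2: 33(1−ω_c) = −91(0−ω_c)  ⇒  124ω_c = 33  ⇒  ω_c = 33/124
  ⇒ ω_c²/ω_s² = 33/124
Coupling ω_s² = ω_c¹ ⇒ overall = 20/61 × 33/124 = 165/1891

165/1891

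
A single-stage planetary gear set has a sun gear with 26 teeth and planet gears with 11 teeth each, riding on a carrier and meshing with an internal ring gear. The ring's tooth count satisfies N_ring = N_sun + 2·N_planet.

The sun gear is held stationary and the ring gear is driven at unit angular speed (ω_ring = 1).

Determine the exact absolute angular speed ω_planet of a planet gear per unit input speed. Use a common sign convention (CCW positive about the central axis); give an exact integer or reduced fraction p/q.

N_ring = 26 + 2·11 = 48
26(ω_s−ω_c) = −48(ω_r−ω_c),  ω_s=0, ω_r=1
26(0−ω_c) = −48(1−ω_c)  ⇒  74ω_c = 48  ⇒  ω_c = 24/37
sun–planet: 26·(0−24/37) = −11·(ω_p−ω_c)  ⇒  ω_p−ω_c = −(26/11)·(-24/37) = 624/407
ω_p = 24/37 + 624/407 = 24/11

24/11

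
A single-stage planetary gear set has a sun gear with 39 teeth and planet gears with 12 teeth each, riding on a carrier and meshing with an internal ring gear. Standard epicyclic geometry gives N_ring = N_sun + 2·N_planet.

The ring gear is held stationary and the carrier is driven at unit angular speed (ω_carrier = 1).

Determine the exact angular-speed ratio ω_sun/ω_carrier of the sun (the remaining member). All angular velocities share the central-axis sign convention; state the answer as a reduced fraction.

N_ring = 39 + 2·12 = 63
39(ω_s−ω_c) = −63(ω_r−ω_c),  ω_r=0, ω_c=1
ω_s = 1 − (63/39)(0−1) = 34/13
ω_s/ω_c = 34/13

34/13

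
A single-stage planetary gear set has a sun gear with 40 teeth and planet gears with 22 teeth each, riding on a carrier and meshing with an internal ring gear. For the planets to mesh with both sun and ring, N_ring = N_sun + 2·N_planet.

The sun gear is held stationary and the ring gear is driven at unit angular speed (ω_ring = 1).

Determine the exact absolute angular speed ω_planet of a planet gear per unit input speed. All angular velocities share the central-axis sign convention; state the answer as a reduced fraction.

N_ring = 40 + 2·22 = 84
40(ω_s−ω_c) = −84(ω_r−ω_c),  ω_s=0, ω_r=1
40(0−ω_c) = −84(1−ω_c)  ⇒  124ω_c = 84  ⇒  ω_c = 21/31
sun–planet: 40·(0−21/31) = −22·(ω_p−ω_c)  ⇒  ω_p−ω_c = −(40/22)·(-21/31) = 420/341
ω_p = 21/31 + 420/341 = 21/11

21/11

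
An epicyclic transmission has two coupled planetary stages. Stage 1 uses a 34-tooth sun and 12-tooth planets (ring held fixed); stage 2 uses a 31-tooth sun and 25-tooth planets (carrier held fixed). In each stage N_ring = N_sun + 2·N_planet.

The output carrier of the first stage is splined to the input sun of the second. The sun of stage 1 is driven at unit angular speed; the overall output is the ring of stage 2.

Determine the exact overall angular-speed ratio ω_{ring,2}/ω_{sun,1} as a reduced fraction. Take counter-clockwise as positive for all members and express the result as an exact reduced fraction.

Stage 1: N_ring = 34 + 2·12 = 58
Stage 1: 34(ω_s−ω_c) = −58(ω_r−ω_c),  ω_r=0, ω_s=1
Stage 1: 34(1−ω_c) = −58(0−ω_c)  ⇒  92ω_c = 34  ⇒  ω_c = 17/46
  ⇒ ω_c¹/ω_s¹ = 17/46
Stage 2: N_ring = 31 + 2·25 = 81
Stage 2: 31(ω_s−ω_c) = −81(ω_r−ω_c),  ω_c=0, ω_s=1
Stage 2: ω_r = 0 − (31/81)(1−0) = -31/81
  ⇒ ω_r²/ω_s² = -31/81
Coupling ω_s² = ω_c¹ ⇒ overall = 17/46 × -31/81 = -527/3726

-527/3726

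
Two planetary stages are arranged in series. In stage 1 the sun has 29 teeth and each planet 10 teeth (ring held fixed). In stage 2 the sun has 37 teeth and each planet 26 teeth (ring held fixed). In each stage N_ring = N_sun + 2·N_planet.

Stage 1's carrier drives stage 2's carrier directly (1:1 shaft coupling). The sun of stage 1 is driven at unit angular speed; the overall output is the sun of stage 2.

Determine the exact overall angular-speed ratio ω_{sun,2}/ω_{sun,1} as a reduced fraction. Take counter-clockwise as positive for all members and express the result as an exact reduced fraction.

Stage 1: N_ring = 29 + 2·10 = 49
Stage 1: 29(ω_s−ω_c) = −49(ω_r−ω_c),  ω_r=0, ω_s=1
Stage 1: 29(1−ω_c) = −49(0−ω_c)  ⇒  78ω_c = 29  ⇒  ω_c = 29/78
  ⇒ ω_c¹/ω_s¹ = 29/78
Stage 2: N_ring = 37 + 2·26 = 89
Stage 2: 37(ω_s−ω_c) = −89(ω_r−ω_c),  ω_r=0, ω_c=1
Stage 2: ω_s = 1 − (89/37)(0−1) = 126/37
  ⇒ ω_s²/ω_c² = 126/37
Coupling ω_c² = ω_c¹ ⇒ overall = 29/78 × 126/37 = 609/481

609/481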